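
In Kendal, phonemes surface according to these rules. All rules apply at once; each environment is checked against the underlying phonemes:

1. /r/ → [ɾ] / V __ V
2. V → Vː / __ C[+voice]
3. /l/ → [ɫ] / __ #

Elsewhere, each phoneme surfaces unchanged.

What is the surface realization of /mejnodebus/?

[meːjnoːdeːbus]

Rule 2 applies to /e/ (between /m/ and /j/: before a voiced consonant) → [eː].
/o/ meets the environment for rule 2 (before a voiced consonant) → [oː].
/e/ meets the environment for rule 2 (before a voiced consonant) → [eː].
/u/ — between /b/ and /s/; rule 2 does not apply here → [u].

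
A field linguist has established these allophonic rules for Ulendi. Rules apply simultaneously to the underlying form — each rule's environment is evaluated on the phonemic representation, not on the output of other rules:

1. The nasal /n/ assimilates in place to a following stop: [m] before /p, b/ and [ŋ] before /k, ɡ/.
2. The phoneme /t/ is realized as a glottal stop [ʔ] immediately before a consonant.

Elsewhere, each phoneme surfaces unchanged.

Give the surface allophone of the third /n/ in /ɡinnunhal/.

[n]

/n/ (between /u/ and /h/) fails the environment for rule 1, so it stays [n].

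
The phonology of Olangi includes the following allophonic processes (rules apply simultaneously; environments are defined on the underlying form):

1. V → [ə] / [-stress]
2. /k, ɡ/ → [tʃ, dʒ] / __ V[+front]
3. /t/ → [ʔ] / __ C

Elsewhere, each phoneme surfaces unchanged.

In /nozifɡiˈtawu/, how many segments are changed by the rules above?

5

Segments that undergo a rule: /o/ → [ə] (rule 1); /i/ → [ə] (rule 1); /ɡ/ → [dʒ] (rule 2); /i/ → [ə] (rule 1); /u/ → [ə] (rule 1).
All other segments surface unchanged.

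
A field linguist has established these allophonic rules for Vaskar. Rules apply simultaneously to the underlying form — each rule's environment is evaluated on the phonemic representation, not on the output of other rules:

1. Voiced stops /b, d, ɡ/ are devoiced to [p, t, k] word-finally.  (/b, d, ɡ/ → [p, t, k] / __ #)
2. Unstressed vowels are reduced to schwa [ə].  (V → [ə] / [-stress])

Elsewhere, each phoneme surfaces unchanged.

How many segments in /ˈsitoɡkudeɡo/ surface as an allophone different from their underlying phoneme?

Segments that undergo a rule: /o/ → [ə] (rule 2); /u/ → [ə] (rule 2); /e/ → [ə] (rule 2); /o/ → [ə] (rule 2).
All other segments surface unchanged.

4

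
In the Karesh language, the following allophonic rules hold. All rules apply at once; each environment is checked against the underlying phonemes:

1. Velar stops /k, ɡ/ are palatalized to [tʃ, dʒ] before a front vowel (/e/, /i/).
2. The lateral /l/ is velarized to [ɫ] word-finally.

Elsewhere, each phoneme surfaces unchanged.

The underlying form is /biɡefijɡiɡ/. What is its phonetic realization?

/b/ (word-initial): no rule targets it → [b].
/i/ (between /b/ and /ɡ/) is unaffected → [i].
/ɡ/ (between /i/ and /e/): before a front vowel, so rule 1 applies → [dʒ].
/e/ stays [e].
/f/ — not in any rule's target class → [f].
/i/ stays [i].
/j/ (between /i/ and /ɡ/) is unaffected → [j].
Rule 1 applies to /ɡ/ (between /j/ and /i/: before a front vowel) → [dʒ].
/i/ — not in any rule's target class → [i].
/ɡ/ (word-final) is in the target of rule 1 but the environment (before a front vowel) is not met → [ɡ].

[bidʒefijdʒiɡ]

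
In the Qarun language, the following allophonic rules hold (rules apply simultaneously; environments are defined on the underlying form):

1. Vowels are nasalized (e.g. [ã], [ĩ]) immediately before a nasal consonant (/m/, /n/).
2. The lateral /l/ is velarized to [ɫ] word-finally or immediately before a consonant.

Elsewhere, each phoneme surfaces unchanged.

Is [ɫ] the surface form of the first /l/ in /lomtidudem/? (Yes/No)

No

/l/ — word-initial; rule 2 does not apply here → [l].
The actual realization is [l], not [ɫ].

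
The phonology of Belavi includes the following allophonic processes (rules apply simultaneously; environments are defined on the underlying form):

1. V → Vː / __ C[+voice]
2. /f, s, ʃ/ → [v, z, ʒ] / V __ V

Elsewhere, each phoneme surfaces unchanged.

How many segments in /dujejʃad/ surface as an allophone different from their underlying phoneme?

3

Segments that undergo a rule: /u/ → [uː] (rule 1); /e/ → [eː] (rule 1); /a/ → [aː] (rule 1).
All other segments surface unchanged.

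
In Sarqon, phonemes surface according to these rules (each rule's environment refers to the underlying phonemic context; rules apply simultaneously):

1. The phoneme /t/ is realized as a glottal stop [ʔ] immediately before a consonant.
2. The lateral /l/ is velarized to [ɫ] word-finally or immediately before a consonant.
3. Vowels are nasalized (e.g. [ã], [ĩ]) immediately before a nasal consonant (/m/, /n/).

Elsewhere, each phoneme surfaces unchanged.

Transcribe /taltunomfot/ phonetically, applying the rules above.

[taɫtũnõmfot]

/t/ — word-initial; rule 1 does not apply here → [t].
/a/ — between /t/ and /l/; rule 3 does not apply here → [a].
/l/ — between /a/ and /t/, word-finally or immediately before a consonant — surfaces as [ɫ] (rule 2).
/t/ (between /l/ and /u/) is in the target of rule 1 but the environment (immediately before a consonant) is not met → [t].
/u/ (between /t/ and /n/) occurs before a nasal consonant → [ũ] by rule 3.
/o/ — between /n/ and /m/, before a nasal consonant — surfaces as [õ] (rule 3).
/o/ (between /f/ and /t/) fails the environment for rule 3, so it stays [o].
/t/ — word-final; rule 1 does not apply here → [t].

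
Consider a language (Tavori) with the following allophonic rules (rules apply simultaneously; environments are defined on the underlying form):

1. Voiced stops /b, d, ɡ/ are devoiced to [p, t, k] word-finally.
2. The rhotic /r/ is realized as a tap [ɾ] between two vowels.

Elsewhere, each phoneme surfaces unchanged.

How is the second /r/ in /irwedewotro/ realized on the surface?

[r]

/r/ (between /t/ and /o/): rule 2 targets it, but not between two vowels → unchanged [r].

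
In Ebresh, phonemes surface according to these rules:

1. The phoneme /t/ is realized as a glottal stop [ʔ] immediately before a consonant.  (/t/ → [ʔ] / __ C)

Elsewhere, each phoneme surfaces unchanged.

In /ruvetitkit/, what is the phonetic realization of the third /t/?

/t/ — word-final; rule 1 does not apply here → [t].

[t]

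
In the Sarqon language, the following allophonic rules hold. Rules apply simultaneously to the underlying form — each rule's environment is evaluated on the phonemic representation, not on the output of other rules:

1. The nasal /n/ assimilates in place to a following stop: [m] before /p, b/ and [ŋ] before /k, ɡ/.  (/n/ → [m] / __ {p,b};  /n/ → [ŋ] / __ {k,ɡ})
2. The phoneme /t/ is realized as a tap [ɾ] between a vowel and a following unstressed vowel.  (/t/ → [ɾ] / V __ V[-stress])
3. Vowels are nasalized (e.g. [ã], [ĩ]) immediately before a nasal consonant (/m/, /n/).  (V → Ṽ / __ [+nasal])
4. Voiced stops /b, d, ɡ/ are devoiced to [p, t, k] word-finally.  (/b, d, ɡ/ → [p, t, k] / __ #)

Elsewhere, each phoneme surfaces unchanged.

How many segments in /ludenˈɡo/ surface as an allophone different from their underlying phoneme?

Segments that undergo a rule: /e/ → [ẽ] (rule 3); /n/ → [ŋ] (rule 1).
All other segments surface unchanged.

2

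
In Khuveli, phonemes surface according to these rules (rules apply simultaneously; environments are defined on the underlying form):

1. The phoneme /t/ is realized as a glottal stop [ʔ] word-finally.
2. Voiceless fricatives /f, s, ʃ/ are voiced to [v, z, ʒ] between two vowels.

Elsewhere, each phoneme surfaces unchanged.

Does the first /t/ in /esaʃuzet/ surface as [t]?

No

/t/ meets the environment for rule 1 (word-finally) → [ʔ].
The actual realization is [ʔ], not [t].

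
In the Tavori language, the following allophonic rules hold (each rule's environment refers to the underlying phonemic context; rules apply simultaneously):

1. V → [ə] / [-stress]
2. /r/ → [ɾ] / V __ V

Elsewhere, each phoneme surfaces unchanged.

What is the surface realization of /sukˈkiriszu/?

/u/ (between /s/ and /k/) occurs in an unstressed syllable → [ə] by rule 1.
/i/ (between /k/ and /r/) is in the target of rule 1 but the environment (in an unstressed syllable) is not met → [i].
/r/ — between /i/ and /i/, between two vowels — surfaces as [ɾ] (rule 2).
/i/ meets the environment for rule 1 (in an unstressed syllable) → [ə].
/u/ meets the environment for rule 1 (in an unstressed syllable) → [ə].

[səkˈkiɾəszə]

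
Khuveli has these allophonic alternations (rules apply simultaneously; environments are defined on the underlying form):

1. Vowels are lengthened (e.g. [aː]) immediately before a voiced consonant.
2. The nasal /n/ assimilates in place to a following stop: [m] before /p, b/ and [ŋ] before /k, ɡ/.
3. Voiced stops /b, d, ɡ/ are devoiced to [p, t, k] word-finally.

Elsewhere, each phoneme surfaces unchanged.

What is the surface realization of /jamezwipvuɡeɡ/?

/a/ — between /j/ and /m/, before a voiced consonant — surfaces as [aː] (rule 1).
/e/ (between /m/ and /z/) occurs before a voiced consonant → [eː] by rule 1.
/i/ (between /w/ and /p/): rule 1 targets it, but not before a voiced consonant → unchanged [i].
/u/ (between /v/ and /ɡ/): before a voiced consonant, so rule 1 applies → [uː].
/ɡ/ (between /u/ and /e/) fails the environment for rule 3, so it stays [ɡ].
/e/ meets the environment for rule 1 (before a voiced consonant) → [eː].
/ɡ/ (word-final): word-finally, so rule 3 applies → [k].

[jaːmeːzwipvuːɡeːk]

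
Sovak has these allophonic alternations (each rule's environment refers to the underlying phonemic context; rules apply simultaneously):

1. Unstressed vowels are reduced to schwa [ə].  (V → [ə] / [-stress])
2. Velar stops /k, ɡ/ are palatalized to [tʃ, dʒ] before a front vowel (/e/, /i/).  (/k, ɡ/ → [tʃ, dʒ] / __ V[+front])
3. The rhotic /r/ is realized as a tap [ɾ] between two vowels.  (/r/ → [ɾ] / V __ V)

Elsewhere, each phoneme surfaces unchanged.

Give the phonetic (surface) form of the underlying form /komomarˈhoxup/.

[kəməmərˈhoxəp]

/k/ — word-initial; rule 2 does not apply here → [k].
/o/ — between /k/ and /m/, in an unstressed syllable — surfaces as [ə] (rule 1).
/o/ meets the environment for rule 1 (in an unstressed syllable) → [ə].
/a/ (between /m/ and /r/) occurs in an unstressed syllable → [ə] by rule 1.
/r/ (between /a/ and /h/) fails the environment for rule 3, so it stays [r].
/o/ (between /h/ and /x/) fails the environment for rule 1, so it stays [o].
/u/ (between /x/ and /p/): in an unstressed syllable, so rule 1 applies → [ə].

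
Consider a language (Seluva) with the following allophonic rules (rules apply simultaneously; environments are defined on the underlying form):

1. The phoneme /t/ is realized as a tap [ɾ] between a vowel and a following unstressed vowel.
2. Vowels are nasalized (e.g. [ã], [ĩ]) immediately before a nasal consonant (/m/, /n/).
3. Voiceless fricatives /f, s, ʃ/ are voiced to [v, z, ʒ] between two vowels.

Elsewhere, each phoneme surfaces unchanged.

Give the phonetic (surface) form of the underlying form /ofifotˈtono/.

/o/ — word-initial; rule 2 does not apply here → [o].
/f/ (between /o/ and /i/): between two vowels, so rule 3 applies → [v].
/i/ — between /f/ and /f/; rule 2 does not apply here → [i].
/f/ (between /i/ and /o/): between two vowels, so rule 3 applies → [v].
/o/ — between /f/ and /t/; rule 2 does not apply here → [o].
/t/ (between /o/ and /t/): rule 1 targets it, but not between a vowel and a following unstressed vowel → unchanged [t].
/t/ (between /t/ and /o/): rule 1 targets it, but not between a vowel and a following unstressed vowel → unchanged [t].
/o/ — between /t/ and /n/, before a nasal consonant — surfaces as [õ] (rule 2).
/n/ (between /o/ and /o/): no rule targets it → [n].
/o/ (word-final) fails the environment for rule 2, so it stays [o].

[ovivotˈtõno]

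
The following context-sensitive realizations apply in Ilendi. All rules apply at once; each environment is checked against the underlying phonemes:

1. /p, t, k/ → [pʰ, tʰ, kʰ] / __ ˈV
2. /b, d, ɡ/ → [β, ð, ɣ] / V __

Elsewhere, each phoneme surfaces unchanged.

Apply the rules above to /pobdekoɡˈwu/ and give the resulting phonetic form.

/p/ (word-initial) is in the target of rule 1 but the environment (immediately before a stressed vowel) is not met → [p].
/o/ stays [o].
/b/ (between /o/ and /d/) occurs immediately after a vowel → [β] by rule 2.
/d/ (between /b/ and /e/) fails the environment for rule 2, so it stays [d].
/e/ stays [e].
/k/ (between /e/ and /o/) is in the target of rule 1 but the environment (immediately before a stressed vowel) is not met → [k].
/o/ (between /k/ and /ɡ/) is unaffected → [o].
/ɡ/ — between /o/ and /w/, immediately after a vowel — surfaces as [ɣ] (rule 2).
/w/ — not in any rule's target class → [w].
/u/ — not in any rule's target class → [u].

[poβdekoɣˈwu]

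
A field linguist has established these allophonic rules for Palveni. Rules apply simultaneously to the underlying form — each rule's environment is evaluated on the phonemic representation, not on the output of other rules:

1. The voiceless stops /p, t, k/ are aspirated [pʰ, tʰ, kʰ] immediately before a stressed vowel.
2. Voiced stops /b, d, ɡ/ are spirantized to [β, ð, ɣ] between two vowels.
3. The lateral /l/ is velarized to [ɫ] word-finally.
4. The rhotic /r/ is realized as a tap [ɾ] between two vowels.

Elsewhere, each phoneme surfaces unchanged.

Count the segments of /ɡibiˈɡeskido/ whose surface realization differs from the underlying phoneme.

3

Segments that undergo a rule: /b/ → [β] (rule 2); /ɡ/ → [ɣ] (rule 2); /d/ → [ð] (rule 2).
All other segments surface unchanged.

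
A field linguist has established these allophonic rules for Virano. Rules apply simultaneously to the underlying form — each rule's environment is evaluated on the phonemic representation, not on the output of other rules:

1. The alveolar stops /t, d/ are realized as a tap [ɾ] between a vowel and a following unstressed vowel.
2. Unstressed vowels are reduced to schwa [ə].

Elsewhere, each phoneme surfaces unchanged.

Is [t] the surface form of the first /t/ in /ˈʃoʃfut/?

Yes

/t/ (word-final) is in the target of rule 1 but the environment (between a vowel and a following unstressed vowel) is not met → [t].
The actual realization is [t], which matches [t].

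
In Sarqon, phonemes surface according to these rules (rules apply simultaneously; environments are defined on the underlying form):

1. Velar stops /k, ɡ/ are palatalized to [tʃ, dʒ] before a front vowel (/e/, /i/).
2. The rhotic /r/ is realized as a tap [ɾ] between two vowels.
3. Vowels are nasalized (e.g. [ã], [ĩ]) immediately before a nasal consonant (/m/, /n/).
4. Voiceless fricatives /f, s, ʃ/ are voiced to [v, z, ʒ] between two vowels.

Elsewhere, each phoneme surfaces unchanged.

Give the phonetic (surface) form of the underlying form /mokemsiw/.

/m/ (word-initial) is unaffected → [m].
/o/ (between /m/ and /k/) fails the environment for rule 3, so it stays [o].
Rule 1 applies to /k/ (between /o/ and /e/: before a front vowel) → [tʃ].
Rule 3 applies to /e/ (between /k/ and /m/: before a nasal consonant) → [ẽ].
/m/ — not in any rule's target class → [m].
/s/ (between /m/ and /i/): rule 4 targets it, but not between two vowels → unchanged [s].
/i/ (between /s/ and /w/) is in the target of rule 3 but the environment (before a nasal consonant) is not met → [i].
/w/ stays [w].

[motʃẽmsiw]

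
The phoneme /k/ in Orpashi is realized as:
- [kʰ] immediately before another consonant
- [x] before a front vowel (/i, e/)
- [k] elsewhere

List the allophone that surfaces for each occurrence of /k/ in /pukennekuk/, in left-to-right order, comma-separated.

Occurrence 1 (position 3): before a front vowel (/i, e/) → [x].
Occurrence 2 (position 8): no conditioning environment matches → elsewhere allophone [k].
Occurrence 3 (position 10): no conditioning environment matches → elsewhere allophone [k].

[x], [k], [k]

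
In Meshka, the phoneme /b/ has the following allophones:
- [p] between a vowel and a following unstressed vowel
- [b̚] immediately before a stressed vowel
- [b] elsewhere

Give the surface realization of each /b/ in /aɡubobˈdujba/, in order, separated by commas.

[p], [b], [b]

Occurrence 1 (position 4): between a vowel and a following unstressed vowel → [p].
Occurrence 2 (position 6): no conditioning environment matches → elsewhere allophone [b].
Occurrence 3 (position 10): no conditioning environment matches → elsewhere allophone [b].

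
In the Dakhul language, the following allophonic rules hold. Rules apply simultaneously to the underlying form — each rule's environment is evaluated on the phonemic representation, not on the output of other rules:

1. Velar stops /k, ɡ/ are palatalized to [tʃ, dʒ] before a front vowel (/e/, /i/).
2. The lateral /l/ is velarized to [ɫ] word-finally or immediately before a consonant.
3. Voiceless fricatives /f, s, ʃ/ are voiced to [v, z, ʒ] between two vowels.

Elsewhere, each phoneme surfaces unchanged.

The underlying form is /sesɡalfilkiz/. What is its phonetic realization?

/s/ (word-initial) fails the environment for rule 3, so it stays [s].
/e/ stays [e].
/s/ (between /e/ and /ɡ/) fails the environment for rule 3, so it stays [s].
/ɡ/ (between /s/ and /a/): rule 1 targets it, but not before a front vowel → unchanged [ɡ].
/a/ stays [a].
/l/ — between /a/ and /f/, word-finally or immediately before a consonant — surfaces as [ɫ] (rule 2).
/f/ (between /l/ and /i/): rule 3 targets it, but not between two vowels → unchanged [f].
/i/ (between /f/ and /l/): no rule targets it → [i].
/l/ — between /i/ and /k/, word-finally or immediately before a consonant — surfaces as [ɫ] (rule 2).
/k/ (between /l/ and /i/): before a front vowel, so rule 1 applies → [tʃ].
/i/ (between /k/ and /z/) is unaffected → [i].
/z/ (word-final) is unaffected → [z].

[sesɡaɫfiɫtʃiz]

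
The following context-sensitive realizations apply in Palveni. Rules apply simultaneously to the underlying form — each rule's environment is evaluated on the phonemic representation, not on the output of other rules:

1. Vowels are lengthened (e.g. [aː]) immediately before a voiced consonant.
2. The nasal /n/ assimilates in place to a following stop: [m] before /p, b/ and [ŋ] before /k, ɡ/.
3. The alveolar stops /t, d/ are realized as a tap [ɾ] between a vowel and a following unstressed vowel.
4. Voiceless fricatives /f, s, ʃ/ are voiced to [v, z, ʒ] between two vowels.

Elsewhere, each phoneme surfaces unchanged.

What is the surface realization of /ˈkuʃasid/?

/u/ (between /k/ and /ʃ/) fails the environment for rule 1, so it stays [u].
/ʃ/ meets the environment for rule 4 (between two vowels) → [ʒ].
/a/ (between /ʃ/ and /s/) is in the target of rule 1 but the environment (before a voiced consonant) is not met → [a].
/s/ — between /a/ and /i/, between two vowels — surfaces as [z] (rule 4).
/i/ — between /s/ and /d/, before a voiced consonant — surfaces as [iː] (rule 1).
/d/ (word-final): rule 3 targets it, but not between a vowel and a following unstressed vowel → unchanged [d].

[ˈkuʒaziːd]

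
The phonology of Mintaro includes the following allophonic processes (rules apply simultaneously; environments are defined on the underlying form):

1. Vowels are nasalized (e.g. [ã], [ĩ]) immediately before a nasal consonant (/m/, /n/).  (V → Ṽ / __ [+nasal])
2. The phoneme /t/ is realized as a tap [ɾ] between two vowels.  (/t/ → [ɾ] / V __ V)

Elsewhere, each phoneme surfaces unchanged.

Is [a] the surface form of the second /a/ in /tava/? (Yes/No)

Yes

/a/ (word-final): rule 1 targets it, but not before a nasal consonant → unchanged [a].
The actual realization is [a], which matches [a].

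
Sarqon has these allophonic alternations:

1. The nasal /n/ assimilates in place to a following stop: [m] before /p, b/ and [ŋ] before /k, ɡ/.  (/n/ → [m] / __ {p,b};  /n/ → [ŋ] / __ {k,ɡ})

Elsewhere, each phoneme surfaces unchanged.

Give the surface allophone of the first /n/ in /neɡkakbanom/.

[n]

/n/ (word-initial) fails the environment for rule 1, so it stays [n].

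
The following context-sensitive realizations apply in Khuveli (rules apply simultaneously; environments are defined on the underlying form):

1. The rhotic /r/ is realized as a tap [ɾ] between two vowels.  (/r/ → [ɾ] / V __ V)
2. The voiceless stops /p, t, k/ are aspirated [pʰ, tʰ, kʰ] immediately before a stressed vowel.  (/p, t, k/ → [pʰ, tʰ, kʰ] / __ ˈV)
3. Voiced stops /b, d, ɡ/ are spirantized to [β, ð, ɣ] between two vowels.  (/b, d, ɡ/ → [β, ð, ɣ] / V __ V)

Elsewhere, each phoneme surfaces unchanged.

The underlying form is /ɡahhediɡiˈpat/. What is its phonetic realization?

/ɡ/ — word-initial; rule 3 does not apply here → [ɡ].
/a/ stays [a].
/h/ — not in any rule's target class → [h].
/h/ (between /h/ and /e/): no rule targets it → [h].
/e/ (between /h/ and /d/): no rule targets it → [e].
/d/ — between /e/ and /i/, between two vowels — surfaces as [ð] (rule 3).
/i/ — not in any rule's target class → [i].
/ɡ/ — between /i/ and /i/, between two vowels — surfaces as [ɣ] (rule 3).
/i/ — not in any rule's target class → [i].
Rule 2 applies to /p/ (between /i/ and /a/: immediately before a stressed vowel) → [pʰ].
/a/ stays [a].
/t/ (word-final): rule 2 targets it, but not immediately before a stressed vowel → unchanged [t].

[ɡahheðiɣiˈpʰat]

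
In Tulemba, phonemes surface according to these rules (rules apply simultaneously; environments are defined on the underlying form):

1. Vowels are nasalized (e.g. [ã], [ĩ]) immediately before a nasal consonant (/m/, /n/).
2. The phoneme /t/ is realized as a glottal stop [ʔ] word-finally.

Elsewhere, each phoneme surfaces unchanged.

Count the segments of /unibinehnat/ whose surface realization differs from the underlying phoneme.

Segments that undergo a rule: /u/ → [ũ] (rule 1); /i/ → [ĩ] (rule 1); /t/ → [ʔ] (rule 2).
All other segments surface unchanged.

3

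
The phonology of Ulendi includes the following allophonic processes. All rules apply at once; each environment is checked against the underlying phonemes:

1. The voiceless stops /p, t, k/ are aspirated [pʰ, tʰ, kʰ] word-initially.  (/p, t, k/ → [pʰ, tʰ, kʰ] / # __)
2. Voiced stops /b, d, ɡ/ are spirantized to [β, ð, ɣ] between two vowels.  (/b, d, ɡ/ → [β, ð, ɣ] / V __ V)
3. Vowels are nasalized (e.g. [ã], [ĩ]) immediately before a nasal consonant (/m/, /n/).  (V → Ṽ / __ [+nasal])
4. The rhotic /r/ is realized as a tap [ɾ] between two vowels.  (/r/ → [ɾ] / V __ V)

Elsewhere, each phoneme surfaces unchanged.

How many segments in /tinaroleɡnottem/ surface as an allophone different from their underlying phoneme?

4

Segments that undergo a rule: /t/ → [tʰ] (rule 1); /i/ → [ĩ] (rule 3); /r/ → [ɾ] (rule 4); /e/ → [ẽ] (rule 3).
All other segments surface unchanged.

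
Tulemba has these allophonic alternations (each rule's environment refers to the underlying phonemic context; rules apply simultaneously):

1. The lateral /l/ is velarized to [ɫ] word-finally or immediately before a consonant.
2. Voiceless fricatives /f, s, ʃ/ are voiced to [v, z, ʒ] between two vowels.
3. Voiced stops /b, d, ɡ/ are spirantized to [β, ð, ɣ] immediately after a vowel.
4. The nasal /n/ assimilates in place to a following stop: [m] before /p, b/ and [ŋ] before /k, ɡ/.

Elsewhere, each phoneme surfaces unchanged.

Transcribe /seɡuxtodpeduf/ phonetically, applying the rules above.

/s/ (word-initial) fails the environment for rule 2, so it stays [s].
/e/ stays [e].
/ɡ/ — between /e/ and /u/, immediately after a vowel — surfaces as [ɣ] (rule 3).
/u/ (between /ɡ/ and /x/) is unaffected → [u].
/x/ stays [x].
/t/ (between /x/ and /o/): no rule targets it → [t].
/o/ (between /t/ and /d/): no rule targets it → [o].
/d/ meets the environment for rule 3 (immediately after a vowel) → [ð].
/p/ (between /d/ and /e/) is unaffected → [p].
/e/ (between /p/ and /d/) is unaffected → [e].
/d/ meets the environment for rule 3 (immediately after a vowel) → [ð].
/u/ (between /d/ and /f/) is unaffected → [u].
/f/ — word-final; rule 2 does not apply here → [f].

[seɣuxtoðpeðuf]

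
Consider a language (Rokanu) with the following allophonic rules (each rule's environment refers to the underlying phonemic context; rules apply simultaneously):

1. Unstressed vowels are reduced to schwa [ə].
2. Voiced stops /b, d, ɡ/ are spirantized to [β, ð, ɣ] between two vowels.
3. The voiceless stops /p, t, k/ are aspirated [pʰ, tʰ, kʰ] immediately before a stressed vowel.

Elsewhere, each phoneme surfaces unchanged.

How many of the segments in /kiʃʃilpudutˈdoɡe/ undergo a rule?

7

Segments that undergo a rule: /i/ → [ə] (rule 1); /i/ → [ə] (rule 1); /u/ → [ə] (rule 1); /d/ → [ð] (rule 2); /u/ → [ə] (rule 1); /ɡ/ → [ɣ] (rule 2); /e/ → [ə] (rule 1).
All other segments surface unchanged.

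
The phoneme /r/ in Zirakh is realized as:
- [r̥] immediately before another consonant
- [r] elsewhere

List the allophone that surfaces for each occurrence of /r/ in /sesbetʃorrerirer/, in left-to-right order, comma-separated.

[r̥], [r], [r], [r], [r]

Occurrence 1 (position 9): immediately before another consonant → [r̥].
Occurrence 2 (position 10): no conditioning environment matches → elsewhere allophone [r].
Occurrence 3 (position 12): no conditioning environment matches → elsewhere allophone [r].
Occurrence 4 (position 14): no conditioning environment matches → elsewhere allophone [r].
Occurrence 5 (position 16): no conditioning environment matches → elsewhere allophone [r].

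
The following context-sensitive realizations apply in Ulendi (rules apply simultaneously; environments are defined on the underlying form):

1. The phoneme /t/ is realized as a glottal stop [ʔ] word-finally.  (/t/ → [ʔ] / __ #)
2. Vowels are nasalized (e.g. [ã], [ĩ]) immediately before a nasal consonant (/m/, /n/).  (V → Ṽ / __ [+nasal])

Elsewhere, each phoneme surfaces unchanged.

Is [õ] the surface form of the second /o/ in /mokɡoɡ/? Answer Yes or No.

No

/o/ (between /ɡ/ and /ɡ/) fails the environment for rule 2, so it stays [o].
The actual realization is [o], not [õ].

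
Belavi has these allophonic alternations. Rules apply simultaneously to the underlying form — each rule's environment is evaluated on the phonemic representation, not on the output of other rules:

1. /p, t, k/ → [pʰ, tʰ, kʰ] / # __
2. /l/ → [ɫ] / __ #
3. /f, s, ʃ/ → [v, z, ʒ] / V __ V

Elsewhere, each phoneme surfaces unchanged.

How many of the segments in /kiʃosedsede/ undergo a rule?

Segments that undergo a rule: /k/ → [kʰ] (rule 1); /ʃ/ → [ʒ] (rule 3); /s/ → [z] (rule 3).
All other segments surface unchanged.

3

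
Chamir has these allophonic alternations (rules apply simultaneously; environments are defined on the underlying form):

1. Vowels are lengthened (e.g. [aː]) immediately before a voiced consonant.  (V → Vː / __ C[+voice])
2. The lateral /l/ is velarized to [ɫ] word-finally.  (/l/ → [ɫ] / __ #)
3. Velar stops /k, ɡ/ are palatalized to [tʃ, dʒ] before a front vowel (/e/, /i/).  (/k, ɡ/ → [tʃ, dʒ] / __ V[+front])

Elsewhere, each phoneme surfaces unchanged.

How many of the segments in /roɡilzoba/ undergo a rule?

Segments that undergo a rule: /o/ → [oː] (rule 1); /ɡ/ → [dʒ] (rule 3); /i/ → [iː] (rule 1); /o/ → [oː] (rule 1).
All other segments surface unchanged.

4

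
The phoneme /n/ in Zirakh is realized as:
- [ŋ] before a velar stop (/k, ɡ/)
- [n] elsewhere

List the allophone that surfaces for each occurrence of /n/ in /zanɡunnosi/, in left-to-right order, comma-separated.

[ŋ], [n], [n]

Occurrence 1 (position 3): before a velar stop → [ŋ].
Occurrence 2 (position 6): no conditioning environment matches → elsewhere allophone [n].
Occurrence 3 (position 7): no conditioning environment matches → elsewhere allophone [n].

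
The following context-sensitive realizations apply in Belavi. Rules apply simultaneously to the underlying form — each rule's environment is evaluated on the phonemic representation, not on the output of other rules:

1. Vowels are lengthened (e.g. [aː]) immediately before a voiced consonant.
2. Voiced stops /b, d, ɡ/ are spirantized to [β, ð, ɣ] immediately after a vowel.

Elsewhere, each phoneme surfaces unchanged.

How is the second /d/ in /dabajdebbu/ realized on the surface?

[d]

/d/ (between /j/ and /e/) is in the target of rule 2 but the environment (immediately after a vowel) is not met → [d].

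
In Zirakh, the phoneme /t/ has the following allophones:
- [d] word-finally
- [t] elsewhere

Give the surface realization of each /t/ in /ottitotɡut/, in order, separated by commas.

Occurrence 1 (position 2): no conditioning environment matches → elsewhere allophone [t].
Occurrence 2 (position 3): no conditioning environment matches → elsewhere allophone [t].
Occurrence 3 (position 5): no conditioning environment matches → elsewhere allophone [t].
Occurrence 4 (position 7): no conditioning environment matches → elsewhere allophone [t].
Occurrence 5 (position 10): word-finally → [d].

[t], [t], [t], [t], [d]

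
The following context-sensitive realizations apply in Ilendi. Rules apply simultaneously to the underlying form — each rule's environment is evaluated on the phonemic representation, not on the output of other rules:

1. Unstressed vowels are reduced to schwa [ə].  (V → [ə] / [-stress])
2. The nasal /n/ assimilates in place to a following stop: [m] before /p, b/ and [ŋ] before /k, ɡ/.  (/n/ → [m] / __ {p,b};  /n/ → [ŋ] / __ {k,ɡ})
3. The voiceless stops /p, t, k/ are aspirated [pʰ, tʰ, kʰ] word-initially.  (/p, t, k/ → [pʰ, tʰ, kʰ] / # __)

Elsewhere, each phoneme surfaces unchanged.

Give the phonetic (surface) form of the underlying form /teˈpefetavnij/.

/t/ meets the environment for rule 3 (word-initially) → [tʰ].
/e/ meets the environment for rule 1 (in an unstressed syllable) → [ə].
/p/ (between /e/ and /e/): rule 3 targets it, but not word-initially → unchanged [p].
/e/ (between /p/ and /f/): rule 1 targets it, but not in an unstressed syllable → unchanged [e].
/f/ stays [f].
Rule 1 applies to /e/ (between /f/ and /t/: in an unstressed syllable) → [ə].
/t/ (between /e/ and /a/) fails the environment for rule 3, so it stays [t].
/a/ (between /t/ and /v/) occurs in an unstressed syllable → [ə] by rule 1.
/v/ stays [v].
/n/ (between /v/ and /i/) is in the target of rule 2 but the environment (before a labial or velar stop) is not met → [n].
/i/ (between /n/ and /j/): in an unstressed syllable, so rule 1 applies → [ə].
/j/ (word-final) is unaffected → [j].

[tʰəˈpefətəvnəj]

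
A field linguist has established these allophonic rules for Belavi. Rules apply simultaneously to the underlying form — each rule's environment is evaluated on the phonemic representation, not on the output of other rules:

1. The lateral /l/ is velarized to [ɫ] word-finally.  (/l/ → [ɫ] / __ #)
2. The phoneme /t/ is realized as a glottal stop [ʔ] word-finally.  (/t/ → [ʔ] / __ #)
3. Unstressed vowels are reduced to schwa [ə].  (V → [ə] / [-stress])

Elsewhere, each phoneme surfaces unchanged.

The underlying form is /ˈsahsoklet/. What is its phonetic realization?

/a/ (between /s/ and /h/) is in the target of rule 3 but the environment (in an unstressed syllable) is not met → [a].
Rule 3 applies to /o/ (between /s/ and /k/: in an unstressed syllable) → [ə].
/l/ (between /k/ and /e/) is in the target of rule 1 but the environment (word-finally) is not met → [l].
/e/ meets the environment for rule 3 (in an unstressed syllable) → [ə].
/t/ (word-final) occurs word-finally → [ʔ] by rule 2.

[ˈsahsəkləʔ]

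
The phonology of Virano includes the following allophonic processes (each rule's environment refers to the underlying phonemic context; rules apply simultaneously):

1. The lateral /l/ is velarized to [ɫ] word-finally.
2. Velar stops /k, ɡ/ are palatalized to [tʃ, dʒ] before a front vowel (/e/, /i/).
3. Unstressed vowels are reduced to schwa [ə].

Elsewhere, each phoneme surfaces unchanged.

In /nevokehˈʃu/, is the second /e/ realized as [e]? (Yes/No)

Rule 3 applies to /e/ (between /k/ and /h/: in an unstressed syllable) → [ə].
The actual realization is [ə], not [e].

No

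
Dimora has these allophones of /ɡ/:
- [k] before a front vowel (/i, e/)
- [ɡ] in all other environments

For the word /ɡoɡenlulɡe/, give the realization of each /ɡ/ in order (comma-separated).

[ɡ], [k], [k]

Occurrence 1 (position 1): no conditioning environment matches → elsewhere allophone [ɡ].
Occurrence 2 (position 3): before a front vowel (/i, e/) → [k].
Occurrence 3 (position 9): before a front vowel (/i, e/) → [k].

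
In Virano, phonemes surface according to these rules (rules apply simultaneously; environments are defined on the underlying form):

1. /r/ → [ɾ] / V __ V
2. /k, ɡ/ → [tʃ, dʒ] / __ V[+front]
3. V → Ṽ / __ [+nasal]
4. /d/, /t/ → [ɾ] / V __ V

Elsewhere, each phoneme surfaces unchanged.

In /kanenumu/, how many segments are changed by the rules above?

3

Segments that undergo a rule: /a/ → [ã] (rule 3); /e/ → [ẽ] (rule 3); /u/ → [ũ] (rule 3).
All other segments surface unchanged.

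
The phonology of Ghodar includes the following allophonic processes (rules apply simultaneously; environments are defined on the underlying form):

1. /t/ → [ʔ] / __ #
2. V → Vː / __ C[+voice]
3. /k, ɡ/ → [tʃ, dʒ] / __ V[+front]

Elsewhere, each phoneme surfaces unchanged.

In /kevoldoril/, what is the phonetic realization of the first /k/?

[tʃ]

/k/ meets the environment for rule 3 (before a front vowel) → [tʃ].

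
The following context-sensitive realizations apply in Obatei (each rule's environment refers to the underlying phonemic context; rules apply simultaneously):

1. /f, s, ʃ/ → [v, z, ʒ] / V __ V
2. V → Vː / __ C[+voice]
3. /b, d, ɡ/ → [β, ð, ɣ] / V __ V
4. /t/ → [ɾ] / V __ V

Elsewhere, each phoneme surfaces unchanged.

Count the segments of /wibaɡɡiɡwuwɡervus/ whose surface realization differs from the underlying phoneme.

Segments that undergo a rule: /i/ → [iː] (rule 2); /b/ → [β] (rule 3); /a/ → [aː] (rule 2); /i/ → [iː] (rule 2); /u/ → [uː] (rule 2); /e/ → [eː] (rule 2).
All other segments surface unchanged.

6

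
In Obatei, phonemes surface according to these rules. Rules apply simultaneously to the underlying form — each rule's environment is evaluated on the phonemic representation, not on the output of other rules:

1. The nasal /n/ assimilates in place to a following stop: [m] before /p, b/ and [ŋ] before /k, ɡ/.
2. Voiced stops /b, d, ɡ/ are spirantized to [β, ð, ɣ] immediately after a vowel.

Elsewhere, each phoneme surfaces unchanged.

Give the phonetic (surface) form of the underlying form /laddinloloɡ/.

[laðdinloloɣ]

/l/ — not in any rule's target class → [l].
/a/ — not in any rule's target class → [a].
Rule 2 applies to /d/ (between /a/ and /d/: immediately after a vowel) → [ð].
/d/ (between /d/ and /i/) is in the target of rule 2 but the environment (immediately after a vowel) is not met → [d].
/i/ (between /d/ and /n/): no rule targets it → [i].
/n/ (between /i/ and /l/) is in the target of rule 1 but the environment (before a labial or velar stop) is not met → [n].
/l/ (between /n/ and /o/) is unaffected → [l].
/o/ (between /l/ and /l/): no rule targets it → [o].
/l/ stays [l].
/o/ (between /l/ and /ɡ/) is unaffected → [o].
Rule 2 applies to /ɡ/ (word-final: immediately after a vowel) → [ɣ].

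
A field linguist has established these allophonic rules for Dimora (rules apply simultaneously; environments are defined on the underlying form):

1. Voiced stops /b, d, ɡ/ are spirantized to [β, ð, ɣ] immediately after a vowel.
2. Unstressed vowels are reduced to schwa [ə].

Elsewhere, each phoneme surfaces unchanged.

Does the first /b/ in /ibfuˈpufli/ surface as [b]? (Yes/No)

No

/b/ — between /i/ and /f/, immediately after a vowel — surfaces as [β] (rule 1).
The actual realization is [β], not [b].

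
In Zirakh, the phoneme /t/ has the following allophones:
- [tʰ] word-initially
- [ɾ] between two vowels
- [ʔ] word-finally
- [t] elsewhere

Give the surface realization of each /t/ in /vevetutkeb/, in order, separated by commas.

Occurrence 1 (position 5): between two vowels → [ɾ].
Occurrence 2 (position 7): no conditioning environment matches → elsewhere allophone [t].

[ɾ], [t]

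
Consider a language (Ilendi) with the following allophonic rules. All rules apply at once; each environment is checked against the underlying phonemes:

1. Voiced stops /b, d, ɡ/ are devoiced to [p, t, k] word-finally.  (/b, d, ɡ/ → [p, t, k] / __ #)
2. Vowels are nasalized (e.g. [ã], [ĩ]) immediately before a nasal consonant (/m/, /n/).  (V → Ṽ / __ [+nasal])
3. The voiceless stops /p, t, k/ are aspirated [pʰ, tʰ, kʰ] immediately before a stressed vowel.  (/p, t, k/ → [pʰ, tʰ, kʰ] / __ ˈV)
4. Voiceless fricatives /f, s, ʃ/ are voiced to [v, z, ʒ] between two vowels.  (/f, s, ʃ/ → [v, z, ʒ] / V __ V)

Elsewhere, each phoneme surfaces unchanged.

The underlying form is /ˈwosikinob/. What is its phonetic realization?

/o/ (between /w/ and /s/) is in the target of rule 2 but the environment (before a nasal consonant) is not met → [o].
Rule 4 applies to /s/ (between /o/ and /i/: between two vowels) → [z].
/i/ — between /s/ and /k/; rule 2 does not apply here → [i].
/k/ (between /i/ and /i/) is in the target of rule 3 but the environment (immediately before a stressed vowel) is not met → [k].
/i/ — between /k/ and /n/, before a nasal consonant — surfaces as [ĩ] (rule 2).
/o/ — between /n/ and /b/; rule 2 does not apply here → [o].
Rule 1 applies to /b/ (word-final: word-finally) → [p].

[ˈwozikĩnop]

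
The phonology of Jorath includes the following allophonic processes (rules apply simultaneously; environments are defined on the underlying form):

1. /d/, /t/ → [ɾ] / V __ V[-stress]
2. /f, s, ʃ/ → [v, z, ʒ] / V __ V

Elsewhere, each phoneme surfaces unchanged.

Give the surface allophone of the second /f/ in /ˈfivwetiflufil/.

/f/ (between /i/ and /l/) fails the environment for rule 2, so it stays [f].

[f]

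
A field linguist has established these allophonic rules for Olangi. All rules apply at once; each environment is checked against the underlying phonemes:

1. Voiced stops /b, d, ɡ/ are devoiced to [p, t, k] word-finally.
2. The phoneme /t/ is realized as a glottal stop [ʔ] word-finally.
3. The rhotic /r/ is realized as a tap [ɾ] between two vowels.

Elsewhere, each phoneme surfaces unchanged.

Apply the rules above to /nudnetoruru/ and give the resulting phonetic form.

[nudnetoɾuɾu]

/n/ (word-initial): no rule targets it → [n].
/u/ (between /n/ and /d/) is unaffected → [u].
/d/ (between /u/ and /n/) fails the environment for rule 1, so it stays [d].
/n/ stays [n].
/e/ (between /n/ and /t/) is unaffected → [e].
/t/ (between /e/ and /o/) is in the target of rule 2 but the environment (word-finally) is not met → [t].
/o/ — not in any rule's target class → [o].
/r/ (between /o/ and /u/) occurs between two vowels → [ɾ] by rule 3.
/u/ (between /r/ and /r/): no rule targets it → [u].
Rule 3 applies to /r/ (between /u/ and /u/: between two vowels) → [ɾ].
/u/ (word-final): no rule targets it → [u].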